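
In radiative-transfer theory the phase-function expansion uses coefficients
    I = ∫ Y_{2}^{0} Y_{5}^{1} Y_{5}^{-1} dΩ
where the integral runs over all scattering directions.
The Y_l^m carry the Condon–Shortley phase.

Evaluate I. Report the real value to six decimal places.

-0.145565

m-sum 0 ✓  L=12 even ✓  3≤5≤7 ✓
Π(2lᵢ+1) = 5×11×11 = 605
triangle coeff Δ(2,5,5) = 1/38610
Σ_t [0,2]: t=0:+1/2880 t=1:−1/576 t=2:+1/2880 = -1/960
(3j)²=10/429 [(2 5 5; 0 0 0)], sign=+1
Σ_t [0,2]: t=0:+1/5760 t=1:−1/720 t=2:+1/2304 = -1/1280
(3j)²=27/1430 [(2 5 5; 0 1 -1)], sign=-1
⇒ 4πI² = 45/169
I = (-1)√(45/169/(4π)) = -0.14556534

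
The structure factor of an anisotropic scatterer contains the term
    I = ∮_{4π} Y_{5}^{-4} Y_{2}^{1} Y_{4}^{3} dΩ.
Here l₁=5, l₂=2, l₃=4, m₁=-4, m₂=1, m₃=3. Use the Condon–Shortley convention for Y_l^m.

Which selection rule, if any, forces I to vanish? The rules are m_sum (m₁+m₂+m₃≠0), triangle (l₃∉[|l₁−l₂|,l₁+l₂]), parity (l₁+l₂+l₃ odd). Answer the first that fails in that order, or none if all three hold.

parity

azimuthal sum: -4 + 1 + 3 = 0  ✓
3 ≤ 4 ≤ 7 (triangle on l)  ✓
L = 5 + 2 + 4 = 11 (odd)  ✗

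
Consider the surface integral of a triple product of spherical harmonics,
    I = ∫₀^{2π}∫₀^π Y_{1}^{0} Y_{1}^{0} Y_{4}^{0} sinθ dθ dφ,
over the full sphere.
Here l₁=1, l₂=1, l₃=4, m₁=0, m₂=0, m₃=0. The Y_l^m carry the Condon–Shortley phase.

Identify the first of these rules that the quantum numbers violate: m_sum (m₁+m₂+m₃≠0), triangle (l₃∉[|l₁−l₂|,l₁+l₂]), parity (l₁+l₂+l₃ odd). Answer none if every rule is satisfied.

azimuthal sum: 0 + 0 + 0 = 0  ✓
0 ≤ 4 ≤ 2 (triangle on l)  ✗
L = 1 + 1 + 4 = 6 (even)

triangle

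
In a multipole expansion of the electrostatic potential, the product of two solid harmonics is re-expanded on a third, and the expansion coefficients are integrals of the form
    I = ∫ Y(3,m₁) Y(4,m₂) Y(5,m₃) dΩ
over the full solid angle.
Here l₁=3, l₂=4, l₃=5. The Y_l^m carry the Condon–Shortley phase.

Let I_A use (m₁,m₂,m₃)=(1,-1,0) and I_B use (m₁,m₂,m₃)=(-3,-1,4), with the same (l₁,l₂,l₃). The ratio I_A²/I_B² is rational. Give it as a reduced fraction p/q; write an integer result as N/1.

1/378

Same 3,4,5: normalisation and zero-m 3j drop out of the ratio.
A: Δ: 2! 4! 6! / 13! → 1/180180; sum: t=0:+1/288 t=1:−1/288 t=2:+1/5760 = 1/5760; 3j²(3 4 5; 1 -1 0) = Δ·Π!·Σ² = 1/12012  (sign -1)
B: Δ: 2! 4! 6! / 13! → 1/180180; sum: t=2:+1/5760 = 1/5760; 3j²(3 4 5; -3 -1 4) = Δ·Π!·Σ² = 9/286  (sign -1)
I_A²/I_B² = (1/12012)/(9/286) = 1/378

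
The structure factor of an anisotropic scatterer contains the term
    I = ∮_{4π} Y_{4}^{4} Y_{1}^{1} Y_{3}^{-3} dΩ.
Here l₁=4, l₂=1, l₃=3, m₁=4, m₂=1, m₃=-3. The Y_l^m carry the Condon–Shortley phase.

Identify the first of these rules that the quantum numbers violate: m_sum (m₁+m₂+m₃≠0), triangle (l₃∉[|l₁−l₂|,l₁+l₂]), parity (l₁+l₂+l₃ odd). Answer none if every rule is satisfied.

m₁+m₂+m₃ = 4 + 1 − 3 = 2  ✗
triangle: |4−1|=3 ≤ l₃=3 ≤ 4+1=5
parity: l₁+l₂+l₃ = 8 is even

m_sum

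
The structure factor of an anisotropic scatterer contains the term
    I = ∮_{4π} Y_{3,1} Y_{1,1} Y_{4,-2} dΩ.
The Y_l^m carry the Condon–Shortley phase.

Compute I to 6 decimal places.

0.238414

Checks pass: Σm=0; 8 even; l₃=4∈[2,4].
(2·3+1)(2·1+1)(2·4+1) = 189
Δ: 0! 6! 2! / 9! → 1/252
sum: t=0:+1/36 = 1/36
3j²(3 1 4; 0 0 0) = Δ·Π!·Σ² = 4/63  (sign +1)
sum: t=0:+1/96 = 1/96
3j²(3 1 4; 1 1 -2) = Δ·Π!·Σ² = 5/84  (sign +1)
combine: 4πI² = 189·4/63·5/84 = 5/7
take √, sign +1: I = 0.23841361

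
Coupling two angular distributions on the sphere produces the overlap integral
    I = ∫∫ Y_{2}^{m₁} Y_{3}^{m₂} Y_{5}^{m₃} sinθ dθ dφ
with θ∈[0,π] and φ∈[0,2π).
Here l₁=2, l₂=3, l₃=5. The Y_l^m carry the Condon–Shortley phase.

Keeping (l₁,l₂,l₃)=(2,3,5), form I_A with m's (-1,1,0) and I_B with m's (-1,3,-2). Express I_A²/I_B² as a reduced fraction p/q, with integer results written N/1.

Shared (l₁,l₂,l₃)=(2,3,5): N and (l;000)² cancel in I_A²/I_B².
A: Δ = 0!·4!·6!/11! = 1/2310; Racah Σ t=0..0: t=0:+1/288 = 1/288; ⇒ 3j(2 3 5; -1 1 0)² = 5/231, sgn -1
B: Δ = 0!·4!·6!/11! = 1/2310; Racah Σ t=0..0: t=0:+1/4320 = 1/4320; ⇒ 3j(2 3 5; -1 3 -2)² = 1/330, sgn -1
I_A²/I_B² = (5/231)/(1/330) = 50/7

50/7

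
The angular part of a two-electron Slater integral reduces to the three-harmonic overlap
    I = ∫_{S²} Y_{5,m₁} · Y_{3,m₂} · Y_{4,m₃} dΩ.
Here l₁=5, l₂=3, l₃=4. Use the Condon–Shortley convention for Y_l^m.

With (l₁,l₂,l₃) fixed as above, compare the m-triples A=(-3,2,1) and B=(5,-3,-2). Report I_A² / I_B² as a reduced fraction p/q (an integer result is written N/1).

l's match ⇒ only the (l;m) 3-j factors differ between A and B.
A: triangle coeff Δ(5,3,4) = 1/180180; Σ_t [3,4]: t=3:−1/1440 t=4:+1/1152 = 1/5760; (3j)²=1/858 [(5 3 4; -3 2 1)], sign=-1
B: triangle coeff Δ(5,3,4) = 1/180180; Σ_t [0,0]: t=0:+1/34560 = 1/34560; (3j)²=5/286 [(5 3 4; 5 -3 -2)], sign=+1
I_A²/I_B² = (1/858)/(5/286) = 1/15

1/15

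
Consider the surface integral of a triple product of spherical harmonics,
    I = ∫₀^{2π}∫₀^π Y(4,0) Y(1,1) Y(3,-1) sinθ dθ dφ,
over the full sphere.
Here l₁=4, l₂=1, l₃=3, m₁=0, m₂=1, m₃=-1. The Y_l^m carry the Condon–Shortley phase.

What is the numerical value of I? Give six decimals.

Rules hold: Σm=0, L=8 even, 3≤3≤5.
N = 9·3·7 = 189
Δ = 2!·6!·0!/9! = 1/252
Racah Σ t=1..1: t=1:−1/36 = -1/36
⇒ 3j(4 1 3; 0 0 0)² = 4/63, sgn +1
Racah Σ t=2..2: t=2:+1/96 = 1/96
⇒ 3j(4 1 3; 0 1 -1)² = 1/42, sgn +1
4πI² = N·(3j₀)²·(3jₘ)² = 2/7
I = +1·√(0.285714/4π) = 0.15078601

0.150786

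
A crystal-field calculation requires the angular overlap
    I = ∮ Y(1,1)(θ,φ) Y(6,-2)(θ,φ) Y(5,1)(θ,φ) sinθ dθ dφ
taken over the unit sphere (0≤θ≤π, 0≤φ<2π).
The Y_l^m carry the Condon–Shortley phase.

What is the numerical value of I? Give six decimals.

Checks pass: Σm=0; 12 even; l₃=5∈[5,7].
(2·1+1)(2·6+1)(2·5+1) = 429
Δ: 2! 0! 10! / 13! → 1/858
sum: t=1:−1/14400 = -1/14400
3j²(1 6 5; 0 0 0) = Δ·Π!·Σ² = 6/143  (sign +1)
sum: t=0:+1/34560 = 1/34560
3j²(1 6 5; 1 -2 1) = Δ·Π!·Σ² = 14/429  (sign +1)
combine: 4πI² = 429·6/143·14/429 = 84/143
take √, sign +1: I = 0.21620548

0.216205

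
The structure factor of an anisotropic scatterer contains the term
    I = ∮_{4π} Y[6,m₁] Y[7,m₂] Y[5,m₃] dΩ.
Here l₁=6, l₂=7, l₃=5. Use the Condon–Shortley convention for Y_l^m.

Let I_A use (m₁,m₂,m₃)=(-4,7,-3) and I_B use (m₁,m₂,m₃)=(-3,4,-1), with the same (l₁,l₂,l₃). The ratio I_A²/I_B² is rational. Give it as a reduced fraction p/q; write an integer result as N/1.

3185/9

Shared (l₁,l₂,l₃)=(6,7,5): N and (l;000)² cancel in I_A²/I_B².
A: Δ = 8!·4!·6!/19! = 1/174594420; Racah Σ t=8..8: t=8:+1/116121600 = 1/116121600; ⇒ 3j(6 7 5; -4 7 -3)² = 7/323, sgn +1
B: Δ = 8!·4!·6!/19! = 1/174594420; Racah Σ t=5..8: t=5:−1/12441600 t=6:+1/1036800 t=7:−1/967680 t=8:+1/8709120 = -1/29030400; ⇒ 3j(6 7 5; -3 4 -1)² = 9/146965, sgn -1
I_A²/I_B² = (7/323)/(9/146965) = 3185/9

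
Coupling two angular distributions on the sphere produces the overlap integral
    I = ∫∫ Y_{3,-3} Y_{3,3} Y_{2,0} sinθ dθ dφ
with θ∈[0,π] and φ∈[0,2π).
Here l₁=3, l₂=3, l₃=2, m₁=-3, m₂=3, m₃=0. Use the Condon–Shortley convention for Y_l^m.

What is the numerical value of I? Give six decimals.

Checks pass: Σm=0; 8 even; l₃=2∈[0,6].
(2·3+1)(2·3+1)(2·2+1) = 245
Δ: 4! 2! 2! / 9! → 1/3780
sum: t=1:−1/24 t=2:+1/4 t=3:−1/24 = 1/6
3j²(3 3 2; 0 0 0) = Δ·Π!·Σ² = 4/105  (sign +1)
sum: t=4:+1/96 = 1/96
3j²(3 3 2; -3 3 0) = Δ·Π!·Σ² = 5/84  (sign +1)
combine: 4πI² = 245·4/105·5/84 = 5/9
take √, sign +1: I = 0.21026104

0.210261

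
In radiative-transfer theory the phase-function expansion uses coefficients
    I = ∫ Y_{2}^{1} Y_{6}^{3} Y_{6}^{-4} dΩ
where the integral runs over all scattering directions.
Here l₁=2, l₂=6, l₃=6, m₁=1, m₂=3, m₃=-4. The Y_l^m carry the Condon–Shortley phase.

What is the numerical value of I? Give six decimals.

0.179515

Rules hold: Σm=0, L=14 even, 4≤6≤8.
N = 5·13·13 = 845
Δ = 2!·2!·10!/15! = 1/90090
Racah Σ t=0..2: t=0:+1/69120 t=1:−1/14400 t=2:+1/69120 = -7/172800
⇒ 3j(2 6 6; 0 0 0)² = 14/715, sgn -1
Racah Σ t=0..1: t=0:+1/725760 t=1:−1/161280 = -1/207360
⇒ 3j(2 6 6; 1 3 -4)² = 7/286, sgn -1
4πI² = N·(3j₀)²·(3jₘ)² = 49/121
I = +1·√(0.404959/4π) = 0.17951487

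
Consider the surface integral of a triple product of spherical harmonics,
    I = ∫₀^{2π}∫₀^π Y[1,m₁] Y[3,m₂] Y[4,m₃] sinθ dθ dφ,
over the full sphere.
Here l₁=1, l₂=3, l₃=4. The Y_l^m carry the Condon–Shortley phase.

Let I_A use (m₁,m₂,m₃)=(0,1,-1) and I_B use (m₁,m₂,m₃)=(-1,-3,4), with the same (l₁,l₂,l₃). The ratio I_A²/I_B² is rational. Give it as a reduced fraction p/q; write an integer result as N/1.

Same 1,3,4: normalisation and zero-m 3j drop out of the ratio.
A: Δ: 0! 2! 6! / 9! → 1/252; sum: t=0:+1/48 = 1/48; 3j²(1 3 4; 0 1 -1) = Δ·Π!·Σ² = 5/84  (sign -1)
B: Δ: 0! 2! 6! / 9! → 1/252; sum: t=0:+1/1440 = 1/1440; 3j²(1 3 4; -1 -3 4) = Δ·Π!·Σ² = 1/9  (sign +1)
I_A²/I_B² = (5/84)/(1/9) = 15/28

15/28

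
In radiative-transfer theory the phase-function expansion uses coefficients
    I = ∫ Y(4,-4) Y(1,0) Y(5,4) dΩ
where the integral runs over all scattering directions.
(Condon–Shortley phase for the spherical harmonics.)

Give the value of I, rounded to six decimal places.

Rules hold: Σm=0, L=10 even, 3≤5≤5.
N = 9·3·11 = 297
Δ = 0!·8!·2!/11! = 1/495
Racah Σ t=0..0: t=0:+1/576 = 1/576
⇒ 3j(4 1 5; 0 0 0)² = 5/99, sgn -1
Racah Σ t=0..0: t=0:+1/40320 = 1/40320
⇒ 3j(4 1 5; -4 0 4)² = 1/55, sgn -1
4πI² = N·(3j₀)²·(3jₘ)² = 3/11
I = +1·√(0.272727/4π) = 0.14731920

0.147319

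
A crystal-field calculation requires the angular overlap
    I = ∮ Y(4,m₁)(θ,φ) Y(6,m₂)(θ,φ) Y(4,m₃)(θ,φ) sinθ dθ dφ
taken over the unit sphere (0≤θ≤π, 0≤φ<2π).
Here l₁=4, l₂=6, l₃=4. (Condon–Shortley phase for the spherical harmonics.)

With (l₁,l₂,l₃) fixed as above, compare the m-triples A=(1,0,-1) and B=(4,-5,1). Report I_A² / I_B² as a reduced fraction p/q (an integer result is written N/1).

1/792

Shared (l₁,l₂,l₃)=(4,6,4): N and (l;000)² cancel in I_A²/I_B².
A: Δ = 6!·2!·6!/15! = 1/1261260; Racah Σ t=1..3: t=1:−1/28800 t=2:+1/2304 t=3:−1/2592 = 7/518400; ⇒ 3j(4 6 4; 1 0 -1)² = 1/25740, sgn -1
B: Δ = 6!·2!·6!/15! = 1/1261260; Racah Σ t=0..0: t=0:+1/172800 = 1/172800; ⇒ 3j(4 6 4; 4 -5 1)² = 2/65, sgn -1
I_A²/I_B² = (1/25740)/(2/65) = 1/792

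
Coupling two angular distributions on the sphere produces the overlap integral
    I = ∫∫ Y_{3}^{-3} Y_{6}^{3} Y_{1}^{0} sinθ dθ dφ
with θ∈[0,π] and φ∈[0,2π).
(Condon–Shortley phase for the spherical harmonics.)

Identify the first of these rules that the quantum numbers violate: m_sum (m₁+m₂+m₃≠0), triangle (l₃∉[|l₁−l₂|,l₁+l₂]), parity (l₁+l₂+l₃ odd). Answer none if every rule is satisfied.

triangle

azimuthal sum: -3 + 3 + 0 = 0  ✓
3 ≤ 1 ≤ 9 (triangle on l)  ✗
L = 3 + 6 + 1 = 10 (even)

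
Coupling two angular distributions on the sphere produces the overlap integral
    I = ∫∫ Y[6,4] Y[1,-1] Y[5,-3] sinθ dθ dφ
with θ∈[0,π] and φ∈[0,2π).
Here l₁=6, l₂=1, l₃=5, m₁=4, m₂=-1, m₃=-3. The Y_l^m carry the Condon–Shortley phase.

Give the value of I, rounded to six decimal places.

0.274090

Checks pass: Σm=0; 12 even; l₃=5∈[5,7].
(2·6+1)(2·1+1)(2·5+1) = 429
Δ: 2! 10! 0! / 13! → 1/858
sum: t=1:−1/14400 = -1/14400
3j²(6 1 5; 0 0 0) = Δ·Π!·Σ² = 6/143  (sign +1)
sum: t=0:+1/161280 = 1/161280
3j²(6 1 5; 4 -1 -3) = Δ·Π!·Σ² = 15/286  (sign +1)
combine: 4πI² = 429·6/143·15/286 = 135/143
take √, sign +1: I = 0.27409047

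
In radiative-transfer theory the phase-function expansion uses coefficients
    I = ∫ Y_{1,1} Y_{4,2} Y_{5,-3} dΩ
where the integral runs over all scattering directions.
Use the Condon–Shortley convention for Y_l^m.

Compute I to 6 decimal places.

Rules hold: Σm=0, L=10 even, 3≤5≤5.
N = 3·9·11 = 297
Δ = 0!·2!·8!/11! = 1/495
Racah Σ t=0..0: t=0:+1/576 = 1/576
⇒ 3j(1 4 5; 0 0 0)² = 5/99, sgn -1
Racah Σ t=0..0: t=0:+1/2880 = 1/2880
⇒ 3j(1 4 5; 1 2 -3)² = 28/495, sgn +1
4πI² = N·(3j₀)²·(3jₘ)² = 28/33
I = -1·√(0.848485/4π) = -0.25984664

-0.259847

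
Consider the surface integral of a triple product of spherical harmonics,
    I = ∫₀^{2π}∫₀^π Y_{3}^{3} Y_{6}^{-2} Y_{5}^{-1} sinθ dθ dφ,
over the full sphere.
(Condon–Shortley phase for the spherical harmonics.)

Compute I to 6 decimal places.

Rules hold: Σm=0, L=14 even, 3≤5≤9.
N = 7·13·11 = 1001
Δ = 4!·2!·8!/15! = 1/675675
Racah Σ t=1..3: t=1:−1/8640 t=2:+1/2304 t=3:−1/8640 = 7/34560
⇒ 3j(3 6 5; 0 0 0)² = 7/429, sgn -1
Racah Σ t=0..0: t=0:+1/27648 = 1/27648
⇒ 3j(3 6 5; 3 -2 -1)² = 10/429, sgn +1
4πI² = N·(3j₀)²·(3jₘ)² = 490/1287
I = -1·√(0.38073/4π) = -0.17406195

-0.174062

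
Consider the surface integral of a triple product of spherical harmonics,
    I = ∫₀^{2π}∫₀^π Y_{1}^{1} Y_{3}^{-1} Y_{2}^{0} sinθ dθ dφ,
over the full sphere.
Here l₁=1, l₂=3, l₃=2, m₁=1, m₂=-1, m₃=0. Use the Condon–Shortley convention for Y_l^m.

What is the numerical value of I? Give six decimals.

-0.202301

Rules hold: Σm=0, L=6 even, 2≤2≤4.
N = 3·7·5 = 105
Δ = 2!·0!·4!/7! = 1/105
Racah Σ t=1..1: t=1:−1/4 = -1/4
⇒ 3j(1 3 2; 0 0 0)² = 3/35, sgn -1
Racah Σ t=0..0: t=0:+1/8 = 1/8
⇒ 3j(1 3 2; 1 -1 0)² = 2/35, sgn +1
4πI² = N·(3j₀)²·(3jₘ)² = 18/35
I = -1·√(0.514286/4π) = -0.20230066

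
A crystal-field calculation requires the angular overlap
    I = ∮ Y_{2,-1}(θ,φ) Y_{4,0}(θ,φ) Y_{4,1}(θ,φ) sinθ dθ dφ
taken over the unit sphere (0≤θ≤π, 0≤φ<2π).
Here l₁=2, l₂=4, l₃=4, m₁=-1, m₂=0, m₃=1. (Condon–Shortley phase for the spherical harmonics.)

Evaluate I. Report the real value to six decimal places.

Checks pass: Σm=0; 10 even; l₃=4∈[2,6].
(2·2+1)(2·4+1)(2·4+1) = 405
Δ: 2! 2! 6! / 11! → 1/13860
sum: t=0:+1/192 t=1:−1/36 t=2:+1/192 = -5/288
3j²(2 4 4; 0 0 0) = Δ·Π!·Σ² = 20/693  (sign -1)
sum: t=1:−1/72 t=2:+1/96 = -1/288
3j²(2 4 4; -1 0 1) = Δ·Π!·Σ² = 1/462  (sign +1)
combine: 4πI² = 405·20/693·1/462 = 150/5929
take √, sign -1: I = -0.04486937

-0.044869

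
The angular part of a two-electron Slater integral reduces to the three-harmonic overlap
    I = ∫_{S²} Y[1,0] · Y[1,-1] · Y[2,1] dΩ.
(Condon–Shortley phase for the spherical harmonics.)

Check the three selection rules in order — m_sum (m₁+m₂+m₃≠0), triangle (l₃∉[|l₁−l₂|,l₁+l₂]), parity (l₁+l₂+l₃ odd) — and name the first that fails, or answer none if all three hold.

azimuthal sum: 0 − 1 + 1 = 0  ✓
0 ≤ 2 ≤ 2 (triangle on l)  ✓
L = 1 + 1 + 2 = 4 (even)  ✓

none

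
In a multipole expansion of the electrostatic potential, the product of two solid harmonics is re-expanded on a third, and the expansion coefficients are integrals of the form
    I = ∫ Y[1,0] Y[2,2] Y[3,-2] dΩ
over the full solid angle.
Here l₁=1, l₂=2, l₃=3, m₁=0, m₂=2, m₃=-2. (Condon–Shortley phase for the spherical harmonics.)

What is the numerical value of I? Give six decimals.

Rules hold: Σm=0, L=6 even, 1≤3≤3.
N = 3·5·7 = 105
Δ = 0!·2!·4!/7! = 1/105
Racah Σ t=0..0: t=0:+1/4 = 1/4
⇒ 3j(1 2 3; 0 0 0)² = 3/35, sgn -1
Racah Σ t=0..0: t=0:+1/24 = 1/24
⇒ 3j(1 2 3; 0 2 -2)² = 1/21, sgn -1
4πI² = N·(3j₀)²·(3jₘ)² = 3/7
I = +1·√(0.428571/4π) = 0.18467439

0.184674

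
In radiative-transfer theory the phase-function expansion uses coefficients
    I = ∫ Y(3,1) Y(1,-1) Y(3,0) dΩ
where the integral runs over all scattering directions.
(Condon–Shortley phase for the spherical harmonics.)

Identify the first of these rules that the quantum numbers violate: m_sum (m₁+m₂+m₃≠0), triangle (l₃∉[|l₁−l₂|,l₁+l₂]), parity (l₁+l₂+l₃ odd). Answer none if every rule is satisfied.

parity

m₁+m₂+m₃ = 1 − 1 + 0 = 0  ✓
triangle: |3−1|=2 ≤ l₃=3 ≤ 3+1=4  ✓
parity: l₁+l₂+l₃ = 7 is odd  ✗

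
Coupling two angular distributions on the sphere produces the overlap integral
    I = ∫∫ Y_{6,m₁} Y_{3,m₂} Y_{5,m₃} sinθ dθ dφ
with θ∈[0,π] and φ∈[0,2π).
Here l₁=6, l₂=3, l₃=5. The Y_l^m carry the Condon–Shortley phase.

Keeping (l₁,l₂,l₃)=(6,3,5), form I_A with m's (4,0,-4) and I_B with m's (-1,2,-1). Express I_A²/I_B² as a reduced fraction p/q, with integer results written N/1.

15/14

Same 6,3,5: normalisation and zero-m 3j drop out of the ratio.
A: Δ: 4! 8! 2! / 15! → 1/675675; sum: t=1:−1/60480 t=2:+1/161280 = -1/96768; 3j²(6 3 5; 4 0 -4) = Δ·Π!·Σ² = 15/1001  (sign +1)
B: Δ: 4! 8! 2! / 15! → 1/675675; sum: t=3:−1/6912 t=4:+1/17280 = -1/11520; 3j²(6 3 5; -1 2 -1) = Δ·Π!·Σ² = 2/143  (sign -1)
I_A²/I_B² = (15/1001)/(2/143) = 15/14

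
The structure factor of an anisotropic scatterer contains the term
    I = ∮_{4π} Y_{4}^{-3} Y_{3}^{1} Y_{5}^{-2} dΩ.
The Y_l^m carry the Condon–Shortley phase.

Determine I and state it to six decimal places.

m-sum = -3 + 1 − 2 = -4 ≠ 0 ⇒ I = 0

0.000000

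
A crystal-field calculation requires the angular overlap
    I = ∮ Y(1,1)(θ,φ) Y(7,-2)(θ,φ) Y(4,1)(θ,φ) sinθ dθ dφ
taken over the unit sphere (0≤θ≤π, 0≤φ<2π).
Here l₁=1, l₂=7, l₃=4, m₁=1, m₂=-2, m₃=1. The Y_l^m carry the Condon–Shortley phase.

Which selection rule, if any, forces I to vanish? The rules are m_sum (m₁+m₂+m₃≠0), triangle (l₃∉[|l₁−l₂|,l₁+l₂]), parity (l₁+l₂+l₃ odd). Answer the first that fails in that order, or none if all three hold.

Σmᵢ = 0  ✓
l₃∈[|l₁−l₂|,l₁+l₂]=[6,8], have l₃=4  ✗
Σlᵢ = 12 ⇒ even

triangle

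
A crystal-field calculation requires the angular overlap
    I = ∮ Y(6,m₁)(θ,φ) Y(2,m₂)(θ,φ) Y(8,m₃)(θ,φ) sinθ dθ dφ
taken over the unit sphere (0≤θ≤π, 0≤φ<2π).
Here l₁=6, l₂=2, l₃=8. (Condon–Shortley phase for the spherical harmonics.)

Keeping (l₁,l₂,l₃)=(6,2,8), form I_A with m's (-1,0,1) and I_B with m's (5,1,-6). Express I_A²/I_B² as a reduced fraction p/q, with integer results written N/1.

27/26

Shared (l₁,l₂,l₃)=(6,2,8): N and (l;000)² cancel in I_A²/I_B².
A: Δ = 0!·12!·4!/17! = 1/30940; Racah Σ t=0..0: t=0:+1/2419200 = 1/2419200; ⇒ 3j(6 2 8; -1 0 1)² = 27/1105, sgn -1
B: Δ = 0!·12!·4!/17! = 1/30940; Racah Σ t=0..0: t=0:+1/239500800 = 1/239500800; ⇒ 3j(6 2 8; 5 1 -6)² = 2/85, sgn +1
I_A²/I_B² = (27/1105)/(2/85) = 27/26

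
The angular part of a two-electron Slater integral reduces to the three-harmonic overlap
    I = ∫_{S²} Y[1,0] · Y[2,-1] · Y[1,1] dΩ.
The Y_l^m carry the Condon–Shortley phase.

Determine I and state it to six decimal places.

-0.218510

Rules hold: Σm=0, L=4 even, 1≤1≤3.
N = 3·5·3 = 45
Δ = 2!·0!·2!/5! = 1/30
Racah Σ t=1..1: t=1:−1/1 = -1/1
⇒ 3j(1 2 1; 0 0 0)² = 2/15, sgn +1
Racah Σ t=1..1: t=1:−1/2 = -1/2
⇒ 3j(1 2 1; 0 -1 1)² = 1/10, sgn -1
4πI² = N·(3j₀)²·(3jₘ)² = 3/5
I = -1·√(0.6/4π) = -0.21850969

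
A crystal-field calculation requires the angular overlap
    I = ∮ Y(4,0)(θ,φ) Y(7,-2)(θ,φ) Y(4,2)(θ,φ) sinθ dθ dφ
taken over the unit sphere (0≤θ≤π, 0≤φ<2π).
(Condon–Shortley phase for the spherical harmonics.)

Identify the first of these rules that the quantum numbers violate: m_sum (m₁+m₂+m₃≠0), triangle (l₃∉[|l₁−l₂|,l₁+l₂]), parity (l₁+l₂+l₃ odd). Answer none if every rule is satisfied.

m₁+m₂+m₃ = 0 − 2 + 2 = 0  ✓
triangle: |4−7|=3 ≤ l₃=4 ≤ 4+7=11  ✓
parity: l₁+l₂+l₃ = 15 is odd  ✗

parity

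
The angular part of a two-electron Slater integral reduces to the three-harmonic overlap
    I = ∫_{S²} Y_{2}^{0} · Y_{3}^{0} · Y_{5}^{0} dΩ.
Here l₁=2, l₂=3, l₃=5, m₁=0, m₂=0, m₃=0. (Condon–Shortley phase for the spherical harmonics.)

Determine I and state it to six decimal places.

0.239615

Rules hold: Σm=0, L=10 even, 1≤5≤5.
N = 5·7·11 = 385
Δ = 0!·4!·6!/11! = 1/2310
Racah Σ t=0..0: t=0:+1/144 = 1/144
⇒ 3j(2 3 5; 0 0 0)² = 10/231, sgn -1
(m-triple is (0,0,0) — same symbol as above.)
4πI² = N·(3j₀)²·(3jₘ)² = 500/693
I = +1·√(0.721501/4π) = 0.23961470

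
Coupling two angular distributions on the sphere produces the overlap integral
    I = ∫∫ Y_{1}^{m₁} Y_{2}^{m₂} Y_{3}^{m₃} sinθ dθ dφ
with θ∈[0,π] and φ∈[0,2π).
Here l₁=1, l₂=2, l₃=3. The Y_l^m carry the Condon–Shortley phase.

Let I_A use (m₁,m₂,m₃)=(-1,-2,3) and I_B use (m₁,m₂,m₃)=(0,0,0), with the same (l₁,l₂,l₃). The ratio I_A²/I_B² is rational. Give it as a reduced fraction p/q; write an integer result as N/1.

5/3

Shared (l₁,l₂,l₃)=(1,2,3): N and (l;000)² cancel in I_A²/I_B².
A: Δ = 0!·2!·4!/7! = 1/105; Racah Σ t=0..0: t=0:+1/48 = 1/48; ⇒ 3j(1 2 3; -1 -2 3)² = 1/7, sgn +1
B: Δ = 0!·2!·4!/7! = 1/105; Racah Σ t=0..0: t=0:+1/4 = 1/4; ⇒ 3j(1 2 3; 0 0 0)² = 3/35, sgn -1
I_A²/I_B² = (1/7)/(3/35) = 5/3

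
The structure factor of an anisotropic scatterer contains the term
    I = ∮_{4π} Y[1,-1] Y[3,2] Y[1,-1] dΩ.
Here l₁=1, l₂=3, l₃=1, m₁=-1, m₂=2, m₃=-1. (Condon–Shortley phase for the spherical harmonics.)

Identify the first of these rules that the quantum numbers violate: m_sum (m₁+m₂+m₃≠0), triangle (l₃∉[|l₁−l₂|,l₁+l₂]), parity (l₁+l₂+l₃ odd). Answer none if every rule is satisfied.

azimuthal sum: -1 + 2 − 1 = 0  ✓
2 ≤ 1 ≤ 4 (triangle on l)  ✗
L = 1 + 3 + 1 = 5 (odd)

triangle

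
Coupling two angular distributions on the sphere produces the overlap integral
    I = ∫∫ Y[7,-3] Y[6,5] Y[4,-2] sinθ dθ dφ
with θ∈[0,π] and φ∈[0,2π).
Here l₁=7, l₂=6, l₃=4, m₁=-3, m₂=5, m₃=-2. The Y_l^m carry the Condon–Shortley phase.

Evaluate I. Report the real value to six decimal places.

Σlᵢ=17 odd — θ-integrand is odd under cosθ→−cosθ; I=0

0.000000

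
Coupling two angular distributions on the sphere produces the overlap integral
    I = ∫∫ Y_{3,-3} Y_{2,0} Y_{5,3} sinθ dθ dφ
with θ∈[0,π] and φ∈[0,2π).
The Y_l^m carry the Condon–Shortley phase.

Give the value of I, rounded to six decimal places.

-0.126792

Rules hold: Σm=0, L=10 even, 1≤5≤5.
N = 7·5·11 = 385
Δ = 0!·6!·4!/11! = 1/2310
Racah Σ t=0..0: t=0:+1/144 = 1/144
⇒ 3j(3 2 5; 0 0 0)² = 10/231, sgn -1
Racah Σ t=0..0: t=0:+1/2880 = 1/2880
⇒ 3j(3 2 5; -3 0 3)² = 2/165, sgn +1
4πI² = N·(3j₀)²·(3jₘ)² = 20/99
I = -1·√(0.20202/4π) = -0.12679218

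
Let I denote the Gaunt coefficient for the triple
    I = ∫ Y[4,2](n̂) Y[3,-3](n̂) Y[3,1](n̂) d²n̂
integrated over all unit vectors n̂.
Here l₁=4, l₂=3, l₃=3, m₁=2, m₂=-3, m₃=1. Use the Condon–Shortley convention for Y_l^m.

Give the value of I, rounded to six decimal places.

-0.188451

Rules hold: Σm=0, L=10 even, 1≤3≤7.
N = 9·7·7 = 441
Δ = 4!·4!·2!/11! = 1/34650
Racah Σ t=1..3: t=1:−1/72 t=2:+1/16 t=3:−1/72 = 5/144
⇒ 3j(4 3 3; 0 0 0)² = 2/77, sgn -1
Racah Σ t=0..0: t=0:+1/192 = 1/192
⇒ 3j(4 3 3; 2 -3 1)² = 3/77, sgn +1
4πI² = N·(3j₀)²·(3jₘ)² = 54/121
I = -1·√(0.446281/4π) = -0.18845135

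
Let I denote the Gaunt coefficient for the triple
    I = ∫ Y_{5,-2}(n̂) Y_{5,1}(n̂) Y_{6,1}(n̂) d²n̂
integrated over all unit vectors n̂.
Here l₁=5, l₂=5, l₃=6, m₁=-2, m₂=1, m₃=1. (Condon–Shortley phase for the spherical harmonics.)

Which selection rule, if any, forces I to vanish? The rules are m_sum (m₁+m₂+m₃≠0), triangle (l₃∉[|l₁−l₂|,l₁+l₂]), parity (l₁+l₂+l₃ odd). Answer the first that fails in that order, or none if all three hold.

none

Σmᵢ = 0  ✓
l₃∈[|l₁−l₂|,l₁+l₂]=[0,10], have l₃=6  ✓
Σlᵢ = 16 ⇒ even  ✓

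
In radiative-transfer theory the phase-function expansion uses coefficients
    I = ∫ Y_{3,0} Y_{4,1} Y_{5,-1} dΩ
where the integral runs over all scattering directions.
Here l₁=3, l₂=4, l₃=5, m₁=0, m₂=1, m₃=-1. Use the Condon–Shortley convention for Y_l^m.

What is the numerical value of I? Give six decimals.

-0.115089

Rules hold: Σm=0, L=12 even, 1≤5≤7.
N = 7·9·11 = 693
Δ = 2!·4!·6!/13! = 1/180180
Racah Σ t=0..2: t=0:+1/576 t=1:−1/144 t=2:+1/576 = -1/288
⇒ 3j(3 4 5; 0 0 0)² = 20/1001, sgn +1
Racah Σ t=0..2: t=0:+1/1440 t=1:−1/192 t=2:+1/432 = -19/8640
⇒ 3j(3 4 5; 0 1 -1)² = 361/30030, sgn -1
4πI² = N·(3j₀)²·(3jₘ)² = 2166/13013
I = -1·√(0.166449/4π) = -0.11508947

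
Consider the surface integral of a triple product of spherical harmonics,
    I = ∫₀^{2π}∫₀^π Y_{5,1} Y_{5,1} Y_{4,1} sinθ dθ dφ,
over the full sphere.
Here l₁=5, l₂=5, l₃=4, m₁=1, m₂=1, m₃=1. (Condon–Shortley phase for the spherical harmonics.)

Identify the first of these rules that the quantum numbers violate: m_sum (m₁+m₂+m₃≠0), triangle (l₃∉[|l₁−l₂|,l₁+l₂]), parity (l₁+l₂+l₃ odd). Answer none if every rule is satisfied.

m_sum

Σmᵢ = 3  ✗
l₃∈[|l₁−l₂|,l₁+l₂]=[0,10], have l₃=4
Σlᵢ = 14 ⇒ even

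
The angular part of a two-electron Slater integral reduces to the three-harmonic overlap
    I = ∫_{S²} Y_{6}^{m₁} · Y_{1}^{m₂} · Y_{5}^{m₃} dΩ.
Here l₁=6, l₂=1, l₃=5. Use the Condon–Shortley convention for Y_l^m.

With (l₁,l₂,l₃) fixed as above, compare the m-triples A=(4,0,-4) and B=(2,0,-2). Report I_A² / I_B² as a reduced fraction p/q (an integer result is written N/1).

5/8

Same 6,1,5: normalisation and zero-m 3j drop out of the ratio.
A: Δ: 2! 10! 0! / 13! → 1/858; sum: t=1:−1/362880 = -1/362880; 3j²(6 1 5; 4 0 -4) = Δ·Π!·Σ² = 10/429  (sign +1)
B: Δ: 2! 10! 0! / 13! → 1/858; sum: t=1:−1/30240 = -1/30240; 3j²(6 1 5; 2 0 -2) = Δ·Π!·Σ² = 16/429  (sign +1)
I_A²/I_B² = (10/429)/(16/429) = 5/8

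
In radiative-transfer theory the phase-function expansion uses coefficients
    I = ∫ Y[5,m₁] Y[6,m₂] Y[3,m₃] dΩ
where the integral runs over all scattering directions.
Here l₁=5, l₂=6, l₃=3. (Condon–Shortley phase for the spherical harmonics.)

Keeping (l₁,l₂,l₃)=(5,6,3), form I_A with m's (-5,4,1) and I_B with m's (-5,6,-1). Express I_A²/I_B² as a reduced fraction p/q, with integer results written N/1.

l's match ⇒ only the (l;m) 3-j factors differ between A and B.
A: triangle coeff Δ(5,6,3) = 1/675675; Σ_t [8,8]: t=8:+1/322560 = 1/322560; (3j)²=18/1001 [(5 6 3; -5 4 1)], sign=+1
B: triangle coeff Δ(5,6,3) = 1/675675; Σ_t [8,8]: t=8:+1/1935360 = 1/1935360; (3j)²=3/91 [(5 6 3; -5 6 -1)], sign=+1
I_A²/I_B² = (18/1001)/(3/91) = 6/11

6/11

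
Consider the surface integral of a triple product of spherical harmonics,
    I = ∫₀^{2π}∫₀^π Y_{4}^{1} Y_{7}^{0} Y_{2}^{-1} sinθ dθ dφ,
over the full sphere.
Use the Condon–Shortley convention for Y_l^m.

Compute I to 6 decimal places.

0.000000

triangle: need 3≤l₃≤11, have 2; I=0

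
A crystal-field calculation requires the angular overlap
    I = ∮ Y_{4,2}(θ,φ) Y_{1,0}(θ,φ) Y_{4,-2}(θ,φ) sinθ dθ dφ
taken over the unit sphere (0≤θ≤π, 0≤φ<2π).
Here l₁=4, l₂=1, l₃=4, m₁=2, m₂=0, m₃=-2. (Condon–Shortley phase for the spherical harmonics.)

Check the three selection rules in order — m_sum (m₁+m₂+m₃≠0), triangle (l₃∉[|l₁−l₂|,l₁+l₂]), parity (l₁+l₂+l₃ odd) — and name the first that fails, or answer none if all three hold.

parity

m₁+m₂+m₃ = 2 + 0 − 2 = 0  ✓
triangle: |4−1|=3 ≤ l₃=4 ≤ 4+1=5  ✓
parity: l₁+l₂+l₃ = 9 is odd  ✗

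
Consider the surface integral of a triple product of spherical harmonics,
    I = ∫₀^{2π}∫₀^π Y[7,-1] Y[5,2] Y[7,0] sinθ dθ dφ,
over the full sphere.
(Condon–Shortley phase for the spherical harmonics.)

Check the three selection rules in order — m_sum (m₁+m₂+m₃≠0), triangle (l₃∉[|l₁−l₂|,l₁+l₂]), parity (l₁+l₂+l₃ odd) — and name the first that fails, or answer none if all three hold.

azimuthal sum: -1 + 2 + 0 = 1  ✗
2 ≤ 7 ≤ 12 (triangle on l)
L = 7 + 5 + 7 = 19 (odd)

m_sum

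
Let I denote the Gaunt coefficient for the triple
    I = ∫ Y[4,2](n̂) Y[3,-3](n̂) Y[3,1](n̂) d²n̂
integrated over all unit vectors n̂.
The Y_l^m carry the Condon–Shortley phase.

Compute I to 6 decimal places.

Checks pass: Σm=0; 10 even; l₃=3∈[1,7].
(2·4+1)(2·3+1)(2·3+1) = 441
Δ: 4! 4! 2! / 11! → 1/34650
sum: t=1:−1/72 t=2:+1/16 t=3:−1/72 = 5/144
3j²(4 3 3; 0 0 0) = Δ·Π!·Σ² = 2/77  (sign -1)
sum: t=0:+1/192 = 1/192
3j²(4 3 3; 2 -3 1) = Δ·Π!·Σ² = 3/77  (sign +1)
combine: 4πI² = 441·2/77·3/77 = 54/121
take √, sign -1: I = -0.18845135

-0.188451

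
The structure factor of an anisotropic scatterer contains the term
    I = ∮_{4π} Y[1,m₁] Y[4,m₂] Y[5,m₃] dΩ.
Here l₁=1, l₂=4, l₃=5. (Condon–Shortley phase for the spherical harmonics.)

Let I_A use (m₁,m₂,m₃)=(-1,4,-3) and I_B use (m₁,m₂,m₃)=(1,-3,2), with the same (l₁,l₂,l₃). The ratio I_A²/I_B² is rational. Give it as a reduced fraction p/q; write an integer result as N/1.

Same 1,4,5: normalisation and zero-m 3j drop out of the ratio.
A: Δ: 0! 2! 8! / 11! → 1/495; sum: t=0:+1/80640 = 1/80640; 3j²(1 4 5; -1 4 -3) = Δ·Π!·Σ² = 1/495  (sign +1)
B: Δ: 0! 2! 8! / 11! → 1/495; sum: t=0:+1/10080 = 1/10080; 3j²(1 4 5; 1 -3 2) = Δ·Π!·Σ² = 1/165  (sign -1)
I_A²/I_B² = (1/495)/(1/165) = 1/3

1/3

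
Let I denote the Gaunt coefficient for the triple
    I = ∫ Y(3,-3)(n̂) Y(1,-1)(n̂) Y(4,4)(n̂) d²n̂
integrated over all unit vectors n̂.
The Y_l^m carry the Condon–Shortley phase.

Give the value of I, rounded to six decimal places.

0.325735

m-sum 0 ✓  L=8 even ✓  2≤4≤4 ✓
Π(2lᵢ+1) = 7×3×9 = 189
triangle coeff Δ(3,1,4) = 1/252
Σ_t [0,0]: t=0:+1/36 = 1/36
(3j)²=4/63 [(3 1 4; 0 0 0)], sign=+1
Σ_t [0,0]: t=0:+1/1440 = 1/1440
(3j)²=1/9 [(3 1 4; -3 -1 4)], sign=+1
⇒ 4πI² = 4/3
I = (+1)√(4/3/(4π)) = 0.32573501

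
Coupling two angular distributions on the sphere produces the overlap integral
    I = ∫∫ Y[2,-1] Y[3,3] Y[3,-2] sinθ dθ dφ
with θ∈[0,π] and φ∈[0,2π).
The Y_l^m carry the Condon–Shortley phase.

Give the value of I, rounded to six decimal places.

Rules hold: Σm=0, L=8 even, 1≤3≤5.
N = 5·7·7 = 245
Δ = 2!·2!·4!/9! = 1/3780
Racah Σ t=0..2: t=0:+1/24 t=1:−1/4 t=2:+1/24 = -1/6
⇒ 3j(2 3 3; 0 0 0)² = 4/105, sgn +1
Racah Σ t=2..2: t=2:+1/48 = 1/48
⇒ 3j(2 3 3; -1 3 -2)² = 5/84, sgn -1
4πI² = N·(3j₀)²·(3jₘ)² = 5/9
I = -1·√(0.555556/4π) = -0.21026104

-0.210261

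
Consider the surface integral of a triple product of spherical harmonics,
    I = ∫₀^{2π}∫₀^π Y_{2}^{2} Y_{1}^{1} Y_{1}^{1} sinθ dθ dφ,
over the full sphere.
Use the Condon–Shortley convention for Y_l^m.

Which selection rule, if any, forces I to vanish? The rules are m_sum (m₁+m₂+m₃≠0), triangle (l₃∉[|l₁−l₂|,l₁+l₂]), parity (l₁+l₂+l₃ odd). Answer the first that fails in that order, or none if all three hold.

azimuthal sum: 2 + 1 + 1 = 4  ✗
1 ≤ 1 ≤ 3 (triangle on l)
L = 2 + 1 + 1 = 4 (even)

m_sum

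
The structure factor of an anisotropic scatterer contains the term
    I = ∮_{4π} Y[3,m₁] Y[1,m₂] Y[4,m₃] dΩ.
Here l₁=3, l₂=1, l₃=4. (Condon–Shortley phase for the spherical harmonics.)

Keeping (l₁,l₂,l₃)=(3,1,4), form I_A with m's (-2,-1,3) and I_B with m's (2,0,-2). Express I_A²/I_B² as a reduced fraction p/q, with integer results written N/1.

Same 3,1,4: normalisation and zero-m 3j drop out of the ratio.
A: Δ: 0! 6! 2! / 9! → 1/252; sum: t=0:+1/240 = 1/240; 3j²(3 1 4; -2 -1 3) = Δ·Π!·Σ² = 1/12  (sign -1)
B: Δ: 0! 6! 2! / 9! → 1/252; sum: t=0:+1/120 = 1/120; 3j²(3 1 4; 2 0 -2) = Δ·Π!·Σ² = 1/21  (sign +1)
I_A²/I_B² = (1/12)/(1/21) = 7/4

7/4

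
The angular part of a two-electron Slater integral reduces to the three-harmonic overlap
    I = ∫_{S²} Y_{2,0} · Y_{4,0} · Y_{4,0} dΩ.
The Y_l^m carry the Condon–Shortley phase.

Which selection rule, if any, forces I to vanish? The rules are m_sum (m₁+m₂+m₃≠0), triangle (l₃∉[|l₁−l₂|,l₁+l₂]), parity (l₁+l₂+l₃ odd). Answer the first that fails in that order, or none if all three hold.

none

m₁+m₂+m₃ = 0 + 0 + 0 = 0  ✓
triangle: |2−4|=2 ≤ l₃=4 ≤ 2+4=6  ✓
parity: l₁+l₂+l₃ = 10 is even  ✓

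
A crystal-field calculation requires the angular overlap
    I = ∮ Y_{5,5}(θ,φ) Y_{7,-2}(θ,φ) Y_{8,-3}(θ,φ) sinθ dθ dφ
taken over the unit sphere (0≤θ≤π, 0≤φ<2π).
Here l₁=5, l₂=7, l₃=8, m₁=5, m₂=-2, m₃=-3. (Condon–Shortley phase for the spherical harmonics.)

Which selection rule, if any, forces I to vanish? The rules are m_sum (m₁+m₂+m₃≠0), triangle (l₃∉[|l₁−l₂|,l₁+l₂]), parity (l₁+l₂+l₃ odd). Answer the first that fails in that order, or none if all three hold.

none

m₁+m₂+m₃ = 5 − 2 − 3 = 0  ✓
triangle: |5−7|=2 ≤ l₃=8 ≤ 5+7=12  ✓
parity: l₁+l₂+l₃ = 20 is even  ✓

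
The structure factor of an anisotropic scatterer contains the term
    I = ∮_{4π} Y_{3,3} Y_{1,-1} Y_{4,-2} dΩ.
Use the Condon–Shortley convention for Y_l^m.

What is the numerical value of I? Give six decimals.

0.061558

Rules hold: Σm=0, L=8 even, 2≤4≤4.
N = 7·3·9 = 189
Δ = 0!·6!·2!/9! = 1/252
Racah Σ t=0..0: t=0:+1/36 = 1/36
⇒ 3j(3 1 4; 0 0 0)² = 4/63, sgn +1
Racah Σ t=0..0: t=0:+1/1440 = 1/1440
⇒ 3j(3 1 4; 3 -1 -2)² = 1/252, sgn +1
4πI² = N·(3j₀)²·(3jₘ)² = 1/21
I = +1·√(0.047619/4π) = 0.06155813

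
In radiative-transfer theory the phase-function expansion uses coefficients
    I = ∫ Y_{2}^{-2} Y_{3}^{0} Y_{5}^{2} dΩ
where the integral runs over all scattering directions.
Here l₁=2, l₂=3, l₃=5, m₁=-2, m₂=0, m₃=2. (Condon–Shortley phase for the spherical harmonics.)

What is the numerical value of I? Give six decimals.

0.141758

m-sum 0 ✓  L=10 even ✓  1≤5≤5 ✓
Π(2lᵢ+1) = 5×7×11 = 385
triangle coeff Δ(2,3,5) = 1/2310
Σ_t [0,0]: t=0:+1/144 = 1/144
(3j)²=10/231 [(2 3 5; 0 0 0)], sign=-1
Σ_t [0,0]: t=0:+1/864 = 1/864
(3j)²=1/66 [(2 3 5; -2 0 2)], sign=-1
⇒ 4πI² = 25/99
I = (+1)√(25/99/(4π)) = 0.14175797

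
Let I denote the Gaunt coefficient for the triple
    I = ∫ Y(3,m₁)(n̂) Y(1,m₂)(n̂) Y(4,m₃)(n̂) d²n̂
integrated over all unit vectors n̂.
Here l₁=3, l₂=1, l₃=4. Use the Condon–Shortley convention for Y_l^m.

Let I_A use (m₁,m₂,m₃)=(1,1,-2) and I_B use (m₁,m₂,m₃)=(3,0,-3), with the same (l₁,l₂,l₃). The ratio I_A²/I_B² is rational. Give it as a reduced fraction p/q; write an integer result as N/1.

Shared (l₁,l₂,l₃)=(3,1,4): N and (l;000)² cancel in I_A²/I_B².
A: Δ = 0!·6!·2!/9! = 1/252; Racah Σ t=0..0: t=0:+1/96 = 1/96; ⇒ 3j(3 1 4; 1 1 -2)² = 5/84, sgn +1
B: Δ = 0!·6!·2!/9! = 1/252; Racah Σ t=0..0: t=0:+1/720 = 1/720; ⇒ 3j(3 1 4; 3 0 -3)² = 1/36, sgn -1
I_A²/I_B² = (5/84)/(1/36) = 15/7

15/7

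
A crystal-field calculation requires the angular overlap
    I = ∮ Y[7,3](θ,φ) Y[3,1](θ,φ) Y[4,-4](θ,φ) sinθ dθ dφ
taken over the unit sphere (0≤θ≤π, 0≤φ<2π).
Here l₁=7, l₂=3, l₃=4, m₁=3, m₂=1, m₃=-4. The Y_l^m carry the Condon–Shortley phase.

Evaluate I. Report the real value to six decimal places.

Rules hold: Σm=0, L=14 even, 4≤4≤10.
N = 15·7·9 = 945
Δ = 6!·8!·0!/15! = 1/45045
Racah Σ t=3..3: t=3:−1/20736 = -1/20736
⇒ 3j(7 3 4; 0 0 0)² = 35/1287, sgn -1
Racah Σ t=4..4: t=4:+1/1935360 = 1/1935360
⇒ 3j(7 3 4; 3 1 -4)² = 1/1001, sgn +1
4πI² = N·(3j₀)²·(3jₘ)² = 525/20449
I = -1·√(0.0256736/4π) = -0.04520003

-0.045200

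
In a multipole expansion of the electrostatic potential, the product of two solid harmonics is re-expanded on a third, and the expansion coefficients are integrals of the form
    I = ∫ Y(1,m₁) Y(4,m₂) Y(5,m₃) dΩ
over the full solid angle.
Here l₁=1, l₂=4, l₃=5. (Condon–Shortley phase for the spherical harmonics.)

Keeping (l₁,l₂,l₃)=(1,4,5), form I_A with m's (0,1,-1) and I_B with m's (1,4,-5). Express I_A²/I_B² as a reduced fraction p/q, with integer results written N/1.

Shared (l₁,l₂,l₃)=(1,4,5): N and (l;000)² cancel in I_A²/I_B².
A: Δ = 0!·2!·8!/11! = 1/495; Racah Σ t=0..0: t=0:+1/720 = 1/720; ⇒ 3j(1 4 5; 0 1 -1)² = 8/165, sgn +1
B: Δ = 0!·2!·8!/11! = 1/495; Racah Σ t=0..0: t=0:+1/80640 = 1/80640; ⇒ 3j(1 4 5; 1 4 -5)² = 1/11, sgn +1
I_A²/I_B² = (8/165)/(1/11) = 8/15

8/15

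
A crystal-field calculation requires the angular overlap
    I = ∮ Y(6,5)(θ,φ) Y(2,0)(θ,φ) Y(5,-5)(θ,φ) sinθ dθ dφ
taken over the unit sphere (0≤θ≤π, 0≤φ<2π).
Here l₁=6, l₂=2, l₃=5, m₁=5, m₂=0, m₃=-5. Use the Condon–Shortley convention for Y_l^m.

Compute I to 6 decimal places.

0.000000

L=13 odd ⇒ parity kills the (l;000) factor ⇒ I = 0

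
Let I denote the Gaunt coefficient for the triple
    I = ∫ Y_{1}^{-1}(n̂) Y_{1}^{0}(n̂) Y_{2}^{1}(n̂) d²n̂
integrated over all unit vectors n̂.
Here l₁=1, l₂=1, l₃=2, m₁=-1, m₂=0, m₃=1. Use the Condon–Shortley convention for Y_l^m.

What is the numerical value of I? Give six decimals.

Checks pass: Σm=0; 4 even; l₃=2∈[0,2].
(2·1+1)(2·1+1)(2·2+1) = 45
Δ: 0! 2! 2! / 5! → 1/30
sum: t=0:+1/1 = 1/1
3j²(1 1 2; 0 0 0) = Δ·Π!·Σ² = 2/15  (sign +1)
sum: t=0:+1/2 = 1/2
3j²(1 1 2; -1 0 1) = Δ·Π!·Σ² = 1/10  (sign -1)
combine: 4πI² = 45·2/15·1/10 = 3/5
take √, sign -1: I = -0.21850969

-0.218510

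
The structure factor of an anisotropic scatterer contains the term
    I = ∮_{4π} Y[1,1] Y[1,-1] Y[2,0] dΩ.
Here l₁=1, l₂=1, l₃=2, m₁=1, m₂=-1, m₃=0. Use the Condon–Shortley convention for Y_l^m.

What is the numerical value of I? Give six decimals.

Rules hold: Σm=0, L=4 even, 0≤2≤2.
N = 3·3·5 = 45
Δ = 0!·2!·2!/5! = 1/30
Racah Σ t=0..0: t=0:+1/1 = 1/1
⇒ 3j(1 1 2; 0 0 0)² = 2/15, sgn +1
Racah Σ t=0..0: t=0:+1/4 = 1/4
⇒ 3j(1 1 2; 1 -1 0)² = 1/30, sgn +1
4πI² = N·(3j₀)²·(3jₘ)² = 1/5
I = +1·√(0.2/4π) = 0.12615663

0.126157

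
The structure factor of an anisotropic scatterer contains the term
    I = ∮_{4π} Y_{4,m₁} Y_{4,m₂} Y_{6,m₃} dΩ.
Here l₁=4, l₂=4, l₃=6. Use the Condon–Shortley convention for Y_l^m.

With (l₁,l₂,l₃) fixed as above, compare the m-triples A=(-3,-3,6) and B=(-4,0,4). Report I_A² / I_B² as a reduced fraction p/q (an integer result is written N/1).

77/60

Same 4,4,6: normalisation and zero-m 3j drop out of the ratio.
A: Δ: 2! 6! 6! / 15! → 1/1261260; sum: t=1:−1/518400 = -1/518400; 3j²(4 4 6; -3 -3 6) = Δ·Π!·Σ² = 7/195  (sign -1)
B: Δ: 2! 6! 6! / 15! → 1/1261260; sum: t=2:+1/69120 = 1/69120; 3j²(4 4 6; -4 0 4) = Δ·Π!·Σ² = 4/143  (sign +1)
I_A²/I_B² = (7/195)/(4/143) = 77/60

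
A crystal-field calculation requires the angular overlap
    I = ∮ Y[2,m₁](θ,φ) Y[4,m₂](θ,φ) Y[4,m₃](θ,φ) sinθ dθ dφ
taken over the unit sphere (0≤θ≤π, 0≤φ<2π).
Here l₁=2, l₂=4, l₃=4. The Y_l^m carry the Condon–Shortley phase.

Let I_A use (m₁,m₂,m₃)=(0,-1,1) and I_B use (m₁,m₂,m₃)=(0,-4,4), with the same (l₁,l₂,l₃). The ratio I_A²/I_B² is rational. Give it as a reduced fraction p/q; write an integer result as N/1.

289/784

Shared (l₁,l₂,l₃)=(2,4,4): N and (l;000)² cancel in I_A²/I_B².
A: Δ = 2!·2!·6!/11! = 1/13860; Racah Σ t=0..2: t=0:+1/144 t=1:−1/48 t=2:+1/480 = -17/1440; ⇒ 3j(2 4 4; 0 -1 1)² = 289/13860, sgn +1
B: Δ = 2!·2!·6!/11! = 1/13860; Racah Σ t=0..0: t=0:+1/2880 = 1/2880; ⇒ 3j(2 4 4; 0 -4 4)² = 28/495, sgn +1
I_A²/I_B² = (289/13860)/(28/495) = 289/784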